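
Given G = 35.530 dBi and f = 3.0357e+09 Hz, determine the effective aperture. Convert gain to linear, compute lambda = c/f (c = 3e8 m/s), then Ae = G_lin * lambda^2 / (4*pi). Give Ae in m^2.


lambda = c / f = 3.0000e+08 / 3.0357e+09 = 0.09882399 m
G_linear = 10^(35.530/10) = 3572.728
Ae = G_linear * lambda^2 / (4*pi) = 3572.728 * 0.09882399^2 / (4*pi) = 2.777 m^2

2.777 m^2


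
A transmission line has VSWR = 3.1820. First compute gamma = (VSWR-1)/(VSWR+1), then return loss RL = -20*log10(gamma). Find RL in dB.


gamma = (3.1820 - 1) / (3.1820 + 1) = 0.5217599
RL = -20 * log10(0.5217599) = 5.651 dB

5.651 dB


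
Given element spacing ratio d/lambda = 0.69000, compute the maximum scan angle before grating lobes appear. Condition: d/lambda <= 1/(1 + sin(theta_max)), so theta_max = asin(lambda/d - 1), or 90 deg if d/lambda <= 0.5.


lambda/d - 1 = 1/0.69000 - 1 = 0.4492754
theta_max = asin(0.4492754) = 26.70 deg

26.70 deg


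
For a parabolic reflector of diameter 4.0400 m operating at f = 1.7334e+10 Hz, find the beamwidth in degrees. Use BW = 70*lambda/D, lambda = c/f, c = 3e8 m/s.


lambda = c / f = 3.0000e+08 / 1.7334e+10 = 0.01730703 m
BW = 70 * 0.01730703 / 4.0400 = 0.2999 deg

0.2999 deg


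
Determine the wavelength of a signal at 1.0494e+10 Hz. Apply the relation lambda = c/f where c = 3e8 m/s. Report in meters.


lambda = c / f = 3.0000e+08 / 1.0494e+10 = 0.02859 m

0.02859 m


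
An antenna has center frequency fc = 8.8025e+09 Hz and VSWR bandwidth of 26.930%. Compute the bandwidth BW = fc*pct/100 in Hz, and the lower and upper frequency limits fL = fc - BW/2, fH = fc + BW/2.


BW = 8.8025e+09 * 26.930/100 = 2.370513e+09 Hz
fL = 8.8025e+09 - 2.370513e+09/2 = 7.617e+09 Hz
fH = 8.8025e+09 + 2.370513e+09/2 = 9.988e+09 Hz

BW=2.371e+09 Hz, fL=7.617e+09 Hz, fH=9.988e+09 Hz


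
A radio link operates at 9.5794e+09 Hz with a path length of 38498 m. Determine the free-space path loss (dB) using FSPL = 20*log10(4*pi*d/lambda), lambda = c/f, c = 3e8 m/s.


lambda = c / f = 3.0000e+08 / 9.5794e+09 = 0.03131720 m
FSPL = 20 * log10(4*pi*38498/0.03131720) = 143.8 dB

143.8 dB


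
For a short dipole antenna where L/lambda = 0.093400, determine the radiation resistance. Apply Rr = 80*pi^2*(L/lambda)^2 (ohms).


Rr = 80 * pi^2 * (0.093400)^2 = 80 * 9.869604 * 8.723560e-03 = 6.888 ohm

6.888 ohm


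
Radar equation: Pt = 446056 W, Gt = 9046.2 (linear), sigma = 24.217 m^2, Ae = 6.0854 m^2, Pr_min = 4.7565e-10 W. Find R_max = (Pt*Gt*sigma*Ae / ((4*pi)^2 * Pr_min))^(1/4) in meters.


R^4 = 446056*9046.2*24.217*6.0854 / ((4*pi)^2 * 4.7565e-10) = 7.916948e+18
R_max = 7.916948e+18^0.25 = 53044 m

53044 m


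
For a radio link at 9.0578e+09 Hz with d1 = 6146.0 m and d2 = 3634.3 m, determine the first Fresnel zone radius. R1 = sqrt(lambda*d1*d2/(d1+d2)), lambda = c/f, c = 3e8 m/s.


lambda = c / f = 3.0000e+08 / 9.0578e+09 = 0.03312063 m
R1 = sqrt(0.03312063 * 6146.0 * 3634.3 / (6146.0 + 3634.3)) = 8.697 m

8.697 m


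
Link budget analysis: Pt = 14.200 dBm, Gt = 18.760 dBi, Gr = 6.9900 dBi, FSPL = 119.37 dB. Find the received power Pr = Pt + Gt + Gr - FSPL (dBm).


Pr = 14.200 + 18.760 + 6.9900 - 119.37 = -79.42 dBm

-79.42 dBm


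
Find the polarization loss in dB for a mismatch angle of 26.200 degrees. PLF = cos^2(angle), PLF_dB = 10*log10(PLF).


PLF_linear = cos^2(26.200 deg) = 0.8050726
PLF_dB = 10 * log10(0.8050726) = -0.9416 dB

-0.9416 dB


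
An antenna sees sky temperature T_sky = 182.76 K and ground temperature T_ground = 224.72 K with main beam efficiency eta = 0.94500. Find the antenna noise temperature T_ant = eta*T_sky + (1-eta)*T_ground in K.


T_ant = 0.94500 * 182.76 + (1 - 0.94500) * 224.72 = 185.1 K

185.1 K


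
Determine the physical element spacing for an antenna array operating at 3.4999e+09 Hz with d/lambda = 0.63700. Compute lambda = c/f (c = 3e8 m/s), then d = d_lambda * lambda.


lambda = c / f = 3.0000e+08 / 3.4999e+09 = 0.08571673 m
d = 0.63700 * 0.08571673 = 0.05460 m

0.05460 m


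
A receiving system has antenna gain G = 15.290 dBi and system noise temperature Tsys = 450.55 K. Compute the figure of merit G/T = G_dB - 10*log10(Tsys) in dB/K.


G/T = 15.290 - 10*log10(450.55) = 15.290 - 26.53743 = -11.25 dB/K

-11.25 dB/K


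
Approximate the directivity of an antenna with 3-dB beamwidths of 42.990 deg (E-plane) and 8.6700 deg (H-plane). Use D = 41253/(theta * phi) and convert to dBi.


D_linear = 41253 / (42.990 * 8.6700) = 110.6800
D_dBi = 10 * log10(110.6800) = 20.44 dBi

20.44 dBi


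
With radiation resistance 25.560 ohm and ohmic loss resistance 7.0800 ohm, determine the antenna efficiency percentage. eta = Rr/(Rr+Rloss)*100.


eta = 25.560 / (25.560 + 7.0800) * 100 = 78.31%

78.31%


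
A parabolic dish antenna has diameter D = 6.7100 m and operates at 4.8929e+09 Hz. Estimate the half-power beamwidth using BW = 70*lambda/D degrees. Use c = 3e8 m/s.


lambda = c / f = 3.0000e+08 / 4.8929e+09 = 0.06131333 m
BW = 70 * 0.06131333 / 6.7100 = 0.6396 deg

0.6396 deg


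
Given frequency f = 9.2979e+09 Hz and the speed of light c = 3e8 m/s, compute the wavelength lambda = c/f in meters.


lambda = c / f = 3.0000e+08 / 9.2979e+09 = 0.03227 m

0.03227 m


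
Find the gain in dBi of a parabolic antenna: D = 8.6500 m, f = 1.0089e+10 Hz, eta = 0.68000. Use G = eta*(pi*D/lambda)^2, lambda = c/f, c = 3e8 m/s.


lambda = c / f = 3.0000e+08 / 1.0089e+10 = 0.02973536 m
G_linear = 0.68000 * (pi * 8.6500 / 0.02973536)^2 = 567929.6
G_dBi = 10 * log10(567929.6) = 57.54 dBi

57.54 dBi


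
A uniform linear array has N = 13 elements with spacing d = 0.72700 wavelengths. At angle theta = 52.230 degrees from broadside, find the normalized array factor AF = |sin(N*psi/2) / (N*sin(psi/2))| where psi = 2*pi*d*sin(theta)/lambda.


psi = 2*pi*0.72700*sin(52.230 deg) = 3.610795 rad
AF = |sin(13*3.610795/2) / (13*sin(3.610795/2))| = 0.07876

0.07876


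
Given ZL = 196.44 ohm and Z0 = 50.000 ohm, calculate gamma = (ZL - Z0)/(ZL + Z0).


gamma = (196.44 - 50.000) / (196.44 + 50.000) = 0.5942

0.5942


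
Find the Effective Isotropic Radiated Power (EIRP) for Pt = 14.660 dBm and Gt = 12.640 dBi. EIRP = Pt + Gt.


EIRP = Pt + Gt = 14.660 + 12.640 = 27.30 dBm

27.30 dBm


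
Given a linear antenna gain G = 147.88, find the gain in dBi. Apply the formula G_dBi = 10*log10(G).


G_dBi = 10 * log10(147.88) = 21.70 dBi

21.70 dBi


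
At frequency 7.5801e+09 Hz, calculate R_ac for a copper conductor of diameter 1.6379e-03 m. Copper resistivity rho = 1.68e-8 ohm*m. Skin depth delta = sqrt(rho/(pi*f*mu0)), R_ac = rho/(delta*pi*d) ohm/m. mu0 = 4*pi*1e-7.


delta = sqrt(1.68e-8 / (pi * 7.5801e+09 * 4*pi*1e-7)) = 7.492682e-07 m
R_ac = 1.68e-8 / (7.492682e-07 * pi * 1.6379e-03) = 4.357 ohm/m

4.357 ohm/m


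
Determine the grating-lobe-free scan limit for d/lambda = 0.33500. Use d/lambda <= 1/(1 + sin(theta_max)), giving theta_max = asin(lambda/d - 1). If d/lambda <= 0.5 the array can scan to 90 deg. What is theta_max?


lambda/d - 1 = 1/0.33500 - 1 = 1.985075 >= 1
d/lambda <= 0.5, so the array can scan to endfire without grating lobes: theta_max = 90 deg

90 deg


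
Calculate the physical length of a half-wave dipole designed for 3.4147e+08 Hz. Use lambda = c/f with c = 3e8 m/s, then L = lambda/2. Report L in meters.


lambda = c / f = 3.0000e+08 / 3.4147e+08 = 0.8785545 m
L = lambda / 2 = 0.8785545 / 2 = 0.4393 m

0.4393 m


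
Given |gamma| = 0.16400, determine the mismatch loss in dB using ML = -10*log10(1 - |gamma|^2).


ML = -10 * log10(1 - 0.16400^2) = -10 * log10(0.973104) = 0.1184 dB

0.1184 dB


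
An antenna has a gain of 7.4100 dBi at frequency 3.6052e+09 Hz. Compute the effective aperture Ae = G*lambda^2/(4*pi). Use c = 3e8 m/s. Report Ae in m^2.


lambda = c / f = 3.0000e+08 / 3.6052e+09 = 0.08321314 m
G_linear = 10^(7.4100/10) = 5.508077
Ae = G_linear * lambda^2 / (4*pi) = 5.508077 * 0.08321314^2 / (4*pi) = 3.035e-03 m^2

3.035e-03 m^2


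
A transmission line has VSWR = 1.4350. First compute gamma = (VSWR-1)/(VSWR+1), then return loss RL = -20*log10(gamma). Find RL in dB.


gamma = (1.4350 - 1) / (1.4350 + 1) = 0.1786448
RL = -20 * log10(0.1786448) = 14.96 dB

14.96 dB


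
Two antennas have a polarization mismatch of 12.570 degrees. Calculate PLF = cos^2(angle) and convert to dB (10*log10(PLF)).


PLF_linear = cos^2(12.570 deg) = 0.9526362
PLF_dB = 10 * log10(0.9526362) = -0.2107 dB

-0.2107 dB


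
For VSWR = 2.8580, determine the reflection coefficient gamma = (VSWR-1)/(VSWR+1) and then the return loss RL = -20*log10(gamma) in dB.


gamma = (2.8580 - 1) / (2.8580 + 1) = 0.4815967
RL = -20 * log10(0.4815967) = 6.346 dB

6.346 dB


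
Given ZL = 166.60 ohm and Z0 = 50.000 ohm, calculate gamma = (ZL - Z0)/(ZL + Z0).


gamma = (166.60 - 50.000) / (166.60 + 50.000) = 0.5383

0.5383


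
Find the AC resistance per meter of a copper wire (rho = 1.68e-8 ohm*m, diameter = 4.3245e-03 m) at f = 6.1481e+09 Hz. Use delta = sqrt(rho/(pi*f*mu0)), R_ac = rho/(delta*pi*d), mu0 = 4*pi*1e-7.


delta = sqrt(1.68e-8 / (pi * 6.1481e+09 * 4*pi*1e-7)) = 8.319636e-07 m
R_ac = 1.68e-8 / (8.319636e-07 * pi * 4.3245e-03) = 1.486 ohm/m

1.486 ohm/m


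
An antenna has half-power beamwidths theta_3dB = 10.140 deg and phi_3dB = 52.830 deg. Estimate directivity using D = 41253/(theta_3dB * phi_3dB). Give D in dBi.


D_linear = 41253 / (10.140 * 52.830) = 77.00820
D_dBi = 10 * log10(77.00820) = 18.87 dBi

18.87 dBi


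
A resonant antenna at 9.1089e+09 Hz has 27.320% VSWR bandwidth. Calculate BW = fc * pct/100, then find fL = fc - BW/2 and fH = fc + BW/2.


BW = 9.1089e+09 * 27.320/100 = 2.488551e+09 Hz
fL = 9.1089e+09 - 2.488551e+09/2 = 7.865e+09 Hz
fH = 9.1089e+09 + 2.488551e+09/2 = 1.035e+10 Hz

BW=2.489e+09 Hz, fL=7.865e+09 Hz, fH=1.035e+10 Hz


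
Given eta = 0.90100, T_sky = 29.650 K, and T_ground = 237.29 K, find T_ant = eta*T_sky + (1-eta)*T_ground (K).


T_ant = 0.90100 * 29.650 + (1 - 0.90100) * 237.29 = 50.21 K

50.21 K


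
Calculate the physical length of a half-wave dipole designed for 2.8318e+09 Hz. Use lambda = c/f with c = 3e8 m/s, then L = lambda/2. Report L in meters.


lambda = c / f = 3.0000e+08 / 2.8318e+09 = 0.1059397 m
L = lambda / 2 = 0.1059397 / 2 = 0.05297 m

0.05297 m


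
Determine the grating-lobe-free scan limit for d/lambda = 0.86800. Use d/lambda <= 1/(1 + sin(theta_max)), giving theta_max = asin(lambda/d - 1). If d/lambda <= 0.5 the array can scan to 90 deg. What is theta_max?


lambda/d - 1 = 1/0.86800 - 1 = 0.1520737
theta_max = asin(0.1520737) = 8.747 deg

8.747 deg


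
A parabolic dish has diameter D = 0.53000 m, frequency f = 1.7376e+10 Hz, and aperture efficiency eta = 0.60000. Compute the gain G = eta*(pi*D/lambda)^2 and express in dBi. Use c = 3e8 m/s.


lambda = c / f = 3.0000e+08 / 1.7376e+10 = 0.01726519 m
G_linear = 0.60000 * (pi * 0.53000 / 0.01726519)^2 = 5580.332
G_dBi = 10 * log10(5580.332) = 37.47 dBi

37.47 dBi


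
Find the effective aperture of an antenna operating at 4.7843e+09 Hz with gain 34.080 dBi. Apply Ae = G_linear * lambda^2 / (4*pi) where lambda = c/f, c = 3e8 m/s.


lambda = c / f = 3.0000e+08 / 4.7843e+09 = 0.06270510 m
G_linear = 10^(34.080/10) = 2558.586
Ae = G_linear * lambda^2 / (4*pi) = 2558.586 * 0.06270510^2 / (4*pi) = 0.8006 m^2

0.8006 m^2


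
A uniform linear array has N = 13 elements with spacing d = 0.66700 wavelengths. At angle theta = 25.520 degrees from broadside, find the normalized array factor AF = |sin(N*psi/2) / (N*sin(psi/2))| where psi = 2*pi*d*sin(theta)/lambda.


psi = 2*pi*0.66700*sin(25.520 deg) = 1.805543 rad
AF = |sin(13*1.805543/2) / (13*sin(1.805543/2))| = 0.07233

0.07233


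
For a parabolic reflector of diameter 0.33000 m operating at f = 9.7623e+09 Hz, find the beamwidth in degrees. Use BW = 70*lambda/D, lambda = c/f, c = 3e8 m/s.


lambda = c / f = 3.0000e+08 / 9.7623e+09 = 0.03073046 m
BW = 70 * 0.03073046 / 0.33000 = 6.519 deg

6.519 deg


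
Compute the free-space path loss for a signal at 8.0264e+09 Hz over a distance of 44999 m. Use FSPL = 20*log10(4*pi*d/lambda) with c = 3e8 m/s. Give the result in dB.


lambda = c / f = 3.0000e+08 / 8.0264e+09 = 0.03737666 m
FSPL = 20 * log10(4*pi*44999/0.03737666) = 143.6 dB

143.6 dB


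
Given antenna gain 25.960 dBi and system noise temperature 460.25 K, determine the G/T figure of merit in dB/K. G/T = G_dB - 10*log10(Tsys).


G/T = 25.960 - 10*log10(460.25) = 25.960 - 26.62994 = -0.6699 dB/K

-0.6699 dB/K


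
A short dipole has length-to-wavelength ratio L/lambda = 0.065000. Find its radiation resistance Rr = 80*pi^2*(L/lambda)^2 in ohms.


Rr = 80 * pi^2 * (0.065000)^2 = 80 * 9.869604 * 4.225000e-03 = 3.336 ohm

3.336 ohm


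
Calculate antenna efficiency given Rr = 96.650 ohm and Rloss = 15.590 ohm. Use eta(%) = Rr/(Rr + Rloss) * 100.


eta = 96.650 / (96.650 + 15.590) * 100 = 86.11%

86.11%


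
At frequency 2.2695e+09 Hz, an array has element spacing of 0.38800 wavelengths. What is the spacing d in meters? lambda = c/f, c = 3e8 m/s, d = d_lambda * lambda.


lambda = c / f = 3.0000e+08 / 2.2695e+09 = 0.1321877 m
d = 0.38800 * 0.1321877 = 0.05129 m

0.05129 m


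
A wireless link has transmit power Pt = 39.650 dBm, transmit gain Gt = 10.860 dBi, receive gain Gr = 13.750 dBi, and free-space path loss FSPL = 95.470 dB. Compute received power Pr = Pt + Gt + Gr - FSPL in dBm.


Pr = 39.650 + 10.860 + 13.750 - 95.470 = -31.21 dBm

-31.21 dBm


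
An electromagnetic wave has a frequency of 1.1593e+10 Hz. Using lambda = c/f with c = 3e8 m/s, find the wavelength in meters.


lambda = c / f = 3.0000e+08 / 1.1593e+10 = 0.02588 m

0.02588 m


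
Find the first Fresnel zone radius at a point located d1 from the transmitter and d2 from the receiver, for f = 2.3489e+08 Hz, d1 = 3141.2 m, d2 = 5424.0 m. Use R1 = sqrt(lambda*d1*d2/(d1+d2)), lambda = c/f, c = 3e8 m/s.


lambda = c / f = 3.0000e+08 / 2.3489e+08 = 1.277194 m
R1 = sqrt(1.277194 * 3141.2 * 5424.0 / (3141.2 + 5424.0)) = 50.40 m

50.40 m


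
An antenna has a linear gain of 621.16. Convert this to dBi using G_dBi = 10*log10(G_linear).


G_dBi = 10 * log10(621.16) = 27.93 dBi

27.93 dBi


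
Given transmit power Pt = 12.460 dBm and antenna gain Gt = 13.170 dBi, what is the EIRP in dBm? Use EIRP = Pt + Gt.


EIRP = Pt + Gt = 12.460 + 13.170 = 25.63 dBm

25.63 dBm


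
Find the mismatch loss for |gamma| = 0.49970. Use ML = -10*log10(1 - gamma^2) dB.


ML = -10 * log10(1 - 0.49970^2) = -10 * log10(0.75029991) = 1.248 dB

1.248 dB


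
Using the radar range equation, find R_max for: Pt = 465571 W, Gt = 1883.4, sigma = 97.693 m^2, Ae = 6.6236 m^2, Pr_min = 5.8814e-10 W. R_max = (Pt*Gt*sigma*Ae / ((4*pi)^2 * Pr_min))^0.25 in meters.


R^4 = 465571*1883.4*97.693*6.6236 / ((4*pi)^2 * 5.8814e-10) = 6.109217e+18
R_max = 6.109217e+18^0.25 = 49716 m

49716 m


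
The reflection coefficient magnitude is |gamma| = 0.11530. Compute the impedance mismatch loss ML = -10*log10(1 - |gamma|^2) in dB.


ML = -10 * log10(1 - 0.11530^2) = -10 * log10(0.98670591) = 0.05812 dB

0.05812 dB


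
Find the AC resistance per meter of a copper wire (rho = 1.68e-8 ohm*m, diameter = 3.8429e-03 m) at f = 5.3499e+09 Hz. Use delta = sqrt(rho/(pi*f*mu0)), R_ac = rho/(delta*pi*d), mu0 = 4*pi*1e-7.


delta = sqrt(1.68e-8 / (pi * 5.3499e+09 * 4*pi*1e-7)) = 8.918708e-07 m
R_ac = 1.68e-8 / (8.918708e-07 * pi * 3.8429e-03) = 1.560 ohm/m

1.560 ohm/m


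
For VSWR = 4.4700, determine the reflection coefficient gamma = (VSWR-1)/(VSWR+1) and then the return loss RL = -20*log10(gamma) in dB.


gamma = (4.4700 - 1) / (4.4700 + 1) = 0.6343693
RL = -20 * log10(0.6343693) = 3.953 dB

3.953 dB


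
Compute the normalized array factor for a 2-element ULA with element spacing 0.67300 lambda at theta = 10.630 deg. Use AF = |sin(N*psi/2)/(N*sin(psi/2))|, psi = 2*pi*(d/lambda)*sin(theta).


psi = 2*pi*0.67300*sin(10.630 deg) = 0.7800299 rad
AF = |sin(2*0.7800299/2) / (2*sin(0.7800299/2))| = 0.9249

0.9249


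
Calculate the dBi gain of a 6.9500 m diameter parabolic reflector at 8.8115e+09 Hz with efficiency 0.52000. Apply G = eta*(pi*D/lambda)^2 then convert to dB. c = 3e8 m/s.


lambda = c / f = 3.0000e+08 / 8.8115e+09 = 0.03404642 m
G_linear = 0.52000 * (pi * 6.9500 / 0.03404642)^2 = 213860.1
G_dBi = 10 * log10(213860.1) = 53.30 dBi

53.30 dBi


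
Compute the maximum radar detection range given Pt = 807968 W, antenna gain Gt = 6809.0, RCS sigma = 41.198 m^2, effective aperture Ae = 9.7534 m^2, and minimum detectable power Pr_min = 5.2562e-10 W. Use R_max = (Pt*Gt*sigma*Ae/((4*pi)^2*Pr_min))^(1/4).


R^4 = 807968*6809.0*41.198*9.7534 / ((4*pi)^2 * 5.2562e-10) = 2.663288e+19
R_max = 2.663288e+19^0.25 = 71838 m

71838 m


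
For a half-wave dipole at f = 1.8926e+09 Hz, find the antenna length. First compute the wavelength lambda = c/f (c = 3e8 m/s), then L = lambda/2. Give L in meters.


lambda = c / f = 3.0000e+08 / 1.8926e+09 = 0.1585121 m
L = lambda / 2 = 0.1585121 / 2 = 0.07926 m

0.07926 m


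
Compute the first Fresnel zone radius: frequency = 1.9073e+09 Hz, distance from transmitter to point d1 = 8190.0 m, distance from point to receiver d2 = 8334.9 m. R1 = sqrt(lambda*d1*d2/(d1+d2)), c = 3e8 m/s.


lambda = c / f = 3.0000e+08 / 1.9073e+09 = 0.1572904 m
R1 = sqrt(0.1572904 * 8190.0 * 8334.9 / (8190.0 + 8334.9)) = 25.49 m

25.49 m


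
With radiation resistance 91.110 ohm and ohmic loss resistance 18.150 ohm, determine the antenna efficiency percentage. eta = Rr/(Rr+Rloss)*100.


eta = 91.110 / (91.110 + 18.150) * 100 = 83.39%

83.39%


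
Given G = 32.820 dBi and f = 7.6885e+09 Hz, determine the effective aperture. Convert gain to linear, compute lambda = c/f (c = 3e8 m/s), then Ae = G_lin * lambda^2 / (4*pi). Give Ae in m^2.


lambda = c / f = 3.0000e+08 / 7.6885e+09 = 0.03901931 m
G_linear = 10^(32.820/10) = 1914.256
Ae = G_linear * lambda^2 / (4*pi) = 1914.256 * 0.03901931^2 / (4*pi) = 0.2319 m^2

0.2319 m^2


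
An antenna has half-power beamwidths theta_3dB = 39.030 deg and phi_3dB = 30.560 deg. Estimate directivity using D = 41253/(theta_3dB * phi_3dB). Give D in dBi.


D_linear = 41253 / (39.030 * 30.560) = 34.58626
D_dBi = 10 * log10(34.58626) = 15.39 dBi

15.39 dBi


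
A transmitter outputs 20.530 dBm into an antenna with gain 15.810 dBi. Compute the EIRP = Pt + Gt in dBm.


EIRP = Pt + Gt = 20.530 + 15.810 = 36.34 dBm

36.34 dBm


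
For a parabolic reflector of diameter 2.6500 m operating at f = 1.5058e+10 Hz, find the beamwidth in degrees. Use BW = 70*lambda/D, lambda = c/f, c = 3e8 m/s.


lambda = c / f = 3.0000e+08 / 1.5058e+10 = 0.01992296 m
BW = 70 * 0.01992296 / 2.6500 = 0.5263 deg

0.5263 deg


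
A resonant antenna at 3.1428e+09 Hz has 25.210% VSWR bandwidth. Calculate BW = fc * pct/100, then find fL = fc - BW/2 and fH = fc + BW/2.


BW = 3.1428e+09 * 25.210/100 = 7.922999e+08 Hz
fL = 3.1428e+09 - 7.922999e+08/2 = 2.747e+09 Hz
fH = 3.1428e+09 + 7.922999e+08/2 = 3.539e+09 Hz

BW=7.923e+08 Hz, fL=2.747e+09 Hz, fH=3.539e+09 Hz


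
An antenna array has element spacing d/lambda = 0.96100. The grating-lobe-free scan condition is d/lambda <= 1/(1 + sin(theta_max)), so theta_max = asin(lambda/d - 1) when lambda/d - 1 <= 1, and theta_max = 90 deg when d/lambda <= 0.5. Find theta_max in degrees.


lambda/d - 1 = 1/0.96100 - 1 = 0.04058273
theta_max = asin(0.04058273) = 2.326 deg

2.326 deg


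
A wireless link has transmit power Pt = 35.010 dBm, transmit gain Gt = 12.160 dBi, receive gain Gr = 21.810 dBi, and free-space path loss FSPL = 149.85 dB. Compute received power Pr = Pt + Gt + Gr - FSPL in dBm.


Pr = 35.010 + 12.160 + 21.810 - 149.85 = -80.87 dBm

-80.87 dBm


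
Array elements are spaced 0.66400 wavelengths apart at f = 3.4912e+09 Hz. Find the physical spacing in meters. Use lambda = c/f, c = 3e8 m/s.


lambda = c / f = 3.0000e+08 / 3.4912e+09 = 0.08593034 m
d = 0.66400 * 0.08593034 = 0.05706 m

0.05706 m


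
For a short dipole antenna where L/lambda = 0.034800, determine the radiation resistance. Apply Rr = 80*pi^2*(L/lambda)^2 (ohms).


Rr = 80 * pi^2 * (0.034800)^2 = 80 * 9.869604 * 1.211040e-03 = 0.9562 ohm

0.9562 ohm


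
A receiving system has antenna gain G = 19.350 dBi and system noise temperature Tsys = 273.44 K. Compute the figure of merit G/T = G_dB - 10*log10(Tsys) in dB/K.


G/T = 19.350 - 10*log10(273.44) = 19.350 - 24.36862 = -5.019 dB/K

-5.019 dB/K


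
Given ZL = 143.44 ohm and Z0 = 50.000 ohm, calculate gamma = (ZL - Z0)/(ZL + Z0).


gamma = (143.44 - 50.000) / (143.44 + 50.000) = 0.4830

0.4830


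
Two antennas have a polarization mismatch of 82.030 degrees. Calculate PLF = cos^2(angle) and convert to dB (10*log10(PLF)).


PLF_linear = cos^2(82.030 deg) = 0.01922509
PLF_dB = 10 * log10(0.01922509) = -17.16 dB

-17.16 dB


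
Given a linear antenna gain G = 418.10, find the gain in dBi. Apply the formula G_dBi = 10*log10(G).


G_dBi = 10 * log10(418.10) = 26.21 dBi

26.21 dBi


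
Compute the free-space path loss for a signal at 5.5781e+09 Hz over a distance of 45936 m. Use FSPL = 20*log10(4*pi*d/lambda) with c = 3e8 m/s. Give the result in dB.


lambda = c / f = 3.0000e+08 / 5.5781e+09 = 0.05378175 m
FSPL = 20 * log10(4*pi*45936/0.05378175) = 140.6 dB

140.6 dB


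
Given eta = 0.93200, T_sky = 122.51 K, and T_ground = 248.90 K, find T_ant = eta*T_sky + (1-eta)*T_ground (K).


T_ant = 0.93200 * 122.51 + (1 - 0.93200) * 248.90 = 131.1 K

131.1 K


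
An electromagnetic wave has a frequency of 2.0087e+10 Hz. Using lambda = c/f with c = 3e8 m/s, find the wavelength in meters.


lambda = c / f = 3.0000e+08 / 2.0087e+10 = 0.01494 m

0.01494 m


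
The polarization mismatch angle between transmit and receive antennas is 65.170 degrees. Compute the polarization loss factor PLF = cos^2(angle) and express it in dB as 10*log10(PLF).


PLF_linear = cos^2(65.170 deg) = 0.1763390
PLF_dB = 10 * log10(0.1763390) = -7.537 dB

-7.537 dB


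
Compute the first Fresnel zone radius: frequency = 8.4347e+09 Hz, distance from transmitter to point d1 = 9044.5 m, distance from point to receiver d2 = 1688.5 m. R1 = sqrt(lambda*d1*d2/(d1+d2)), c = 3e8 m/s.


lambda = c / f = 3.0000e+08 / 8.4347e+09 = 0.03556736 m
R1 = sqrt(0.03556736 * 9044.5 * 1688.5 / (9044.5 + 1688.5)) = 7.114 m

7.114 m


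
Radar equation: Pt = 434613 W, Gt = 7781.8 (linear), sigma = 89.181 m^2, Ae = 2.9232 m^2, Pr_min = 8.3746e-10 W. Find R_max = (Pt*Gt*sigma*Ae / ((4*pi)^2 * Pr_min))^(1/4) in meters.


R^4 = 434613*7781.8*89.181*2.9232 / ((4*pi)^2 * 8.3746e-10) = 6.666991e+18
R_max = 6.666991e+18^0.25 = 50814 m

50814 m


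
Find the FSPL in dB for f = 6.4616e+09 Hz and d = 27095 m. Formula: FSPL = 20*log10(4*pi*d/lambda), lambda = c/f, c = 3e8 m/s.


lambda = c / f = 3.0000e+08 / 6.4616e+09 = 0.04642813 m
FSPL = 20 * log10(4*pi*27095/0.04642813) = 137.3 dB

137.3 dB


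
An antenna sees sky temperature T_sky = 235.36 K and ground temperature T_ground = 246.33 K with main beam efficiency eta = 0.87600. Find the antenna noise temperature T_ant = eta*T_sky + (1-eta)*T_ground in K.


T_ant = 0.87600 * 235.36 + (1 - 0.87600) * 246.33 = 236.7 K

236.7 K


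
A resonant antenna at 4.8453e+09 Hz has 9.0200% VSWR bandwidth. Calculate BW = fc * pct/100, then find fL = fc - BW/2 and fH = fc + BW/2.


BW = 4.8453e+09 * 9.0200/100 = 4.370461e+08 Hz
fL = 4.8453e+09 - 4.370461e+08/2 = 4.627e+09 Hz
fH = 4.8453e+09 + 4.370461e+08/2 = 5.064e+09 Hz

BW=4.370e+08 Hz, fL=4.627e+09 Hz, fH=5.064e+09 Hz


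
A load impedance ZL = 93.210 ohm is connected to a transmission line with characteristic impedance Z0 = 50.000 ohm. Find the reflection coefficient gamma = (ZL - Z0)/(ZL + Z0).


gamma = (93.210 - 50.000) / (93.210 + 50.000) = 0.3017

0.3017


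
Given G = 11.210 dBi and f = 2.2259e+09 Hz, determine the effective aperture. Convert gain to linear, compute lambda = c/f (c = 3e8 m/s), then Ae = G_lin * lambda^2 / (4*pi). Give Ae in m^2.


lambda = c / f = 3.0000e+08 / 2.2259e+09 = 0.1347769 m
G_linear = 10^(11.210/10) = 13.21296
Ae = G_linear * lambda^2 / (4*pi) = 13.21296 * 0.1347769^2 / (4*pi) = 0.01910 m^2

0.01910 m^2


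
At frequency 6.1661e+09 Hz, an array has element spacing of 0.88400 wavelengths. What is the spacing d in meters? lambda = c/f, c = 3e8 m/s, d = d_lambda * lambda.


lambda = c / f = 3.0000e+08 / 6.1661e+09 = 0.04865312 m
d = 0.88400 * 0.04865312 = 0.04301 m

0.04301 m


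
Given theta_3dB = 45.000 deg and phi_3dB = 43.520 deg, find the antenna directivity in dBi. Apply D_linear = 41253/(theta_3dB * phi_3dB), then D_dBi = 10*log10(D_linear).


D_linear = 41253 / (45.000 * 43.520) = 21.06464
D_dBi = 10 * log10(21.06464) = 13.24 dBi

13.24 dBi


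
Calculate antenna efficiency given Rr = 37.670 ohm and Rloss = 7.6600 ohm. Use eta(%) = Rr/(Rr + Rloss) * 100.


eta = 37.670 / (37.670 + 7.6600) * 100 = 83.10%

83.10%


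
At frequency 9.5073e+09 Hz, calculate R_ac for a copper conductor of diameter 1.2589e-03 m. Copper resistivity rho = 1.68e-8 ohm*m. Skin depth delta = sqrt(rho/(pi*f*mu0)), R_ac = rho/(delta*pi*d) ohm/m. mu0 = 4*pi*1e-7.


delta = sqrt(1.68e-8 / (pi * 9.5073e+09 * 4*pi*1e-7)) = 6.690309e-07 m
R_ac = 1.68e-8 / (6.690309e-07 * pi * 1.2589e-03) = 6.349 ohm/m

6.349 ohm/m


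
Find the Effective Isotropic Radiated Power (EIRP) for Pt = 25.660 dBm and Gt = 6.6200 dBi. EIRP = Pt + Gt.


EIRP = Pt + Gt = 25.660 + 6.6200 = 32.28 dBm

32.28 dBm


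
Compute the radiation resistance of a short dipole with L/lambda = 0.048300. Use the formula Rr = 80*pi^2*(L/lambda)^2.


Rr = 80 * pi^2 * (0.048300)^2 = 80 * 9.869604 * 2.332890e-03 = 1.842 ohm

1.842 ohm


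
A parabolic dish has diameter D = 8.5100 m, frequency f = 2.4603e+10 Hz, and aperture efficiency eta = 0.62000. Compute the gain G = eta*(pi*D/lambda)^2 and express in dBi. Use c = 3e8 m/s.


lambda = c / f = 3.0000e+08 / 2.4603e+10 = 0.01219363 m
G_linear = 0.62000 * (pi * 8.5100 / 0.01219363)^2 = 2.980468e+06
G_dBi = 10 * log10(2.980468e+06) = 64.74 dBi

64.74 dBi


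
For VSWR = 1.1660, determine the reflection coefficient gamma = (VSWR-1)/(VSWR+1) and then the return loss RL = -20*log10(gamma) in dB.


gamma = (1.1660 - 1) / (1.1660 + 1) = 0.07663897
RL = -20 * log10(0.07663897) = 22.31 dB

22.31 dB


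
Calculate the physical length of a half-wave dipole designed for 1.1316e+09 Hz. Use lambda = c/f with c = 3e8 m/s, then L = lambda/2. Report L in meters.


lambda = c / f = 3.0000e+08 / 1.1316e+09 = 0.2651113 m
L = lambda / 2 = 0.2651113 / 2 = 0.1326 m

0.1326 m


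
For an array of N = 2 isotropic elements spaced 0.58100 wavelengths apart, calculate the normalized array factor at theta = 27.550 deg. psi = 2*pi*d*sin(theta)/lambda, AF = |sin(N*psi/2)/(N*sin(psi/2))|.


psi = 2*pi*0.58100*sin(27.550 deg) = 1.688453 rad
AF = |sin(2*1.688453/2) / (2*sin(1.688453/2))| = 0.6643

0.6643


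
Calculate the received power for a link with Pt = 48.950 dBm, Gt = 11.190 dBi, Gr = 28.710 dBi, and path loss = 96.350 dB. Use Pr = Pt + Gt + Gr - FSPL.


Pr = 48.950 + 11.190 + 28.710 - 96.350 = -7.50 dBm

-7.50 dBm


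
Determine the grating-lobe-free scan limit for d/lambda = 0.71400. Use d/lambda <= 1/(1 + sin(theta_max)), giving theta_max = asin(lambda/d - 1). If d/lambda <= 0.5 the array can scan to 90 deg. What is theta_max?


lambda/d - 1 = 1/0.71400 - 1 = 0.4005602
theta_max = asin(0.4005602) = 23.61 deg

23.61 deg


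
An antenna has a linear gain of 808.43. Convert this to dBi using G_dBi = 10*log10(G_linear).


G_dBi = 10 * log10(808.43) = 29.08 dBi

29.08 dBi


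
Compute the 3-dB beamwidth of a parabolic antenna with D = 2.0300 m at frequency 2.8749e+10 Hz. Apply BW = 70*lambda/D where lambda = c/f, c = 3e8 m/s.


lambda = c / f = 3.0000e+08 / 2.8749e+10 = 0.01043515 m
BW = 70 * 0.01043515 / 2.0300 = 0.3598 deg

0.3598 deg


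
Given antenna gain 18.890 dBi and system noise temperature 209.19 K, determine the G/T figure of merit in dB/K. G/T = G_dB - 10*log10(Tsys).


G/T = 18.890 - 10*log10(209.19) = 18.890 - 23.20541 = -4.315 dB/K

-4.315 dB/K


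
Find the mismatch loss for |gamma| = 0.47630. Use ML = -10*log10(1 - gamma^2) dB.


ML = -10 * log10(1 - 0.47630^2) = -10 * log10(0.77313831) = 1.117 dB

1.117 dB


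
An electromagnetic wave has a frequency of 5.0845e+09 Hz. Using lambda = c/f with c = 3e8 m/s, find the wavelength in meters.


lambda = c / f = 3.0000e+08 / 5.0845e+09 = 0.05900 m

0.05900 m


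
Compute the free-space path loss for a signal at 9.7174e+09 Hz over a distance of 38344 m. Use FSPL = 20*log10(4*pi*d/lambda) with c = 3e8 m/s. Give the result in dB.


lambda = c / f = 3.0000e+08 / 9.7174e+09 = 0.03087246 m
FSPL = 20 * log10(4*pi*38344/0.03087246) = 143.9 dB

143.9 dB


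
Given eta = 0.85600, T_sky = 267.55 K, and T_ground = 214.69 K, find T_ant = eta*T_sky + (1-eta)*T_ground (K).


T_ant = 0.85600 * 267.55 + (1 - 0.85600) * 214.69 = 259.9 K

259.9 K


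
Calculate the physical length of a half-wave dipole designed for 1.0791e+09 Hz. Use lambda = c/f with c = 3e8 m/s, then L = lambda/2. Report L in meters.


lambda = c / f = 3.0000e+08 / 1.0791e+09 = 0.2780095 m
L = lambda / 2 = 0.2780095 / 2 = 0.1390 m

0.1390 m


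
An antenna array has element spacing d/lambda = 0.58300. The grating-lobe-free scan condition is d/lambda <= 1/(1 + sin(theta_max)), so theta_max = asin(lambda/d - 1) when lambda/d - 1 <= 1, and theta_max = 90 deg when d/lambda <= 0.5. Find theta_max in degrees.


lambda/d - 1 = 1/0.58300 - 1 = 0.7152659
theta_max = asin(0.7152659) = 45.66 deg

45.66 deg


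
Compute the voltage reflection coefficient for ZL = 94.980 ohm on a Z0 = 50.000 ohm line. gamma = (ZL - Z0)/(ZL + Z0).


gamma = (94.980 - 50.000) / (94.980 + 50.000) = 0.3102

0.3102


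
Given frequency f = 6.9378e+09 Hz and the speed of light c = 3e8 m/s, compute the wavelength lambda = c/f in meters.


lambda = c / f = 3.0000e+08 / 6.9378e+09 = 0.04324 m

0.04324 m


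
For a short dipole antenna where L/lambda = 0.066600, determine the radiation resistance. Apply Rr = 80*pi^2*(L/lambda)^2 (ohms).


Rr = 80 * pi^2 * (0.066600)^2 = 80 * 9.869604 * 4.435560e-03 = 3.502 ohm

3.502 ohm


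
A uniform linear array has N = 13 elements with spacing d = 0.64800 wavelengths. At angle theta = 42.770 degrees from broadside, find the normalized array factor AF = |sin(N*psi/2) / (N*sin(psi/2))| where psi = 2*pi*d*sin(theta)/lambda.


psi = 2*pi*0.64800*sin(42.770 deg) = 2.764783 rad
AF = |sin(13*2.764783/2) / (13*sin(2.764783/2))| = 0.06028

0.06028


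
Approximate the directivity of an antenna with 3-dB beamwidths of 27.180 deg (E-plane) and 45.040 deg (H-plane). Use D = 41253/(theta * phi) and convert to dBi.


D_linear = 41253 / (27.180 * 45.040) = 33.69828
D_dBi = 10 * log10(33.69828) = 15.28 dBi

15.28 dBi


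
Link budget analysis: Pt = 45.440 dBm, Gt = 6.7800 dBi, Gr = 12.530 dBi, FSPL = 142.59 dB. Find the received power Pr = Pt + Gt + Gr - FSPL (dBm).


Pr = 45.440 + 6.7800 + 12.530 - 142.59 = -77.84 dBm

-77.84 dBm


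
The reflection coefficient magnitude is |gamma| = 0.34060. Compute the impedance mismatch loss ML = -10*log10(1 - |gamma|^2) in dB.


ML = -10 * log10(1 - 0.34060^2) = -10 * log10(0.88399164) = 0.5355 dB

0.5355 dB


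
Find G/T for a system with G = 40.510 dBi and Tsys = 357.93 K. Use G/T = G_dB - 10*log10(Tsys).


G/T = 40.510 - 10*log10(357.93) = 40.510 - 25.53798 = 14.97 dB/K

14.97 dB/K


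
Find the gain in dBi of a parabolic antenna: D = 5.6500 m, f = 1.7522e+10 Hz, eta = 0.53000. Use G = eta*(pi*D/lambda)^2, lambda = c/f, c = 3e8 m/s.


lambda = c / f = 3.0000e+08 / 1.7522e+10 = 0.01712133 m
G_linear = 0.53000 * (pi * 5.6500 / 0.01712133)^2 = 569636.1
G_dBi = 10 * log10(569636.1) = 57.56 dBi

57.56 dBi


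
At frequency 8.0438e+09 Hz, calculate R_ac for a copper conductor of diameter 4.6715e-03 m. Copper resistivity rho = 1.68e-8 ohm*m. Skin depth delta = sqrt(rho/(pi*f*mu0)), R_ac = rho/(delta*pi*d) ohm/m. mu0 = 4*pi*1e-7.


delta = sqrt(1.68e-8 / (pi * 8.0438e+09 * 4*pi*1e-7)) = 7.273512e-07 m
R_ac = 1.68e-8 / (7.273512e-07 * pi * 4.6715e-03) = 1.574 ohm/m

1.574 ohm/m


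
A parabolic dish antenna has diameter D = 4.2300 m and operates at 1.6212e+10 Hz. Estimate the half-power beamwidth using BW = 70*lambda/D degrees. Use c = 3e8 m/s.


lambda = c / f = 3.0000e+08 / 1.6212e+10 = 0.01850481 m
BW = 70 * 0.01850481 / 4.2300 = 0.3062 deg

0.3062 deg


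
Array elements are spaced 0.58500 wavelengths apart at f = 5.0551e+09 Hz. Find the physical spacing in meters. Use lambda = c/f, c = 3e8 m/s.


lambda = c / f = 3.0000e+08 / 5.0551e+09 = 0.05934601 m
d = 0.58500 * 0.05934601 = 0.03472 m

0.03472 m


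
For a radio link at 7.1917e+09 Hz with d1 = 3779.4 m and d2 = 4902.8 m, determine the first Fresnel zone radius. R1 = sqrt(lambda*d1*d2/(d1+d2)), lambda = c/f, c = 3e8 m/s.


lambda = c / f = 3.0000e+08 / 7.1917e+09 = 0.04171475 m
R1 = sqrt(0.04171475 * 3779.4 * 4902.8 / (3779.4 + 4902.8)) = 9.435 m

9.435 m


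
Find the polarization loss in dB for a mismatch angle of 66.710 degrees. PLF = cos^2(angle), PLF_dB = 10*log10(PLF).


PLF_linear = cos^2(66.710 deg) = 0.1563295
PLF_dB = 10 * log10(0.1563295) = -8.060 dB

-8.060 dB


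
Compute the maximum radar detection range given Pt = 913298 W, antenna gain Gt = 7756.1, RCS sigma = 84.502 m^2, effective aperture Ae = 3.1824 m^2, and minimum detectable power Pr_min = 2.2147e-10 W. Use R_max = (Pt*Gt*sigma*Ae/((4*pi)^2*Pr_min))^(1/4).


R^4 = 913298*7756.1*84.502*3.1824 / ((4*pi)^2 * 2.2147e-10) = 5.446820e+19
R_max = 5.446820e+19^0.25 = 85908 m

85908 m


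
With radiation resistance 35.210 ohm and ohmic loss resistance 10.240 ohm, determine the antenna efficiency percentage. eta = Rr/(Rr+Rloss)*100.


eta = 35.210 / (35.210 + 10.240) * 100 = 77.47%

77.47%


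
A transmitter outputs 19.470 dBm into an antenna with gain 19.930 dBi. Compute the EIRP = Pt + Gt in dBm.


EIRP = Pt + Gt = 19.470 + 19.930 = 39.40 dBm

39.40 dBm


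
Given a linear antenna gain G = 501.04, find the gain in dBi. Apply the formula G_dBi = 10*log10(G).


G_dBi = 10 * log10(501.04) = 27.00 dBi

27.00 dBi


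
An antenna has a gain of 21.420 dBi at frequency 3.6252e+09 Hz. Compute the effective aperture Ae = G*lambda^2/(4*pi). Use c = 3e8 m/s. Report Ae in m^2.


lambda = c / f = 3.0000e+08 / 3.6252e+09 = 0.08275405 m
G_linear = 10^(21.420/10) = 138.6756
Ae = G_linear * lambda^2 / (4*pi) = 138.6756 * 0.08275405^2 / (4*pi) = 0.07557 m^2

0.07557 m^2


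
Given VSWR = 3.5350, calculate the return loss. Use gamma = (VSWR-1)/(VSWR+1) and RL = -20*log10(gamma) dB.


gamma = (3.5350 - 1) / (3.5350 + 1) = 0.5589857
RL = -20 * log10(0.5589857) = 5.052 dB

5.052 dB


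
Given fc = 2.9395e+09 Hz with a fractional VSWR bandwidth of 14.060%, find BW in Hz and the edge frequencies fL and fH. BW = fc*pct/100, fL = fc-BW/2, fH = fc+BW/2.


BW = 2.9395e+09 * 14.060/100 = 4.132937e+08 Hz
fL = 2.9395e+09 - 4.132937e+08/2 = 2.733e+09 Hz
fH = 2.9395e+09 + 4.132937e+08/2 = 3.146e+09 Hz

BW=4.133e+08 Hz, fL=2.733e+09 Hz, fH=3.146e+09 Hz


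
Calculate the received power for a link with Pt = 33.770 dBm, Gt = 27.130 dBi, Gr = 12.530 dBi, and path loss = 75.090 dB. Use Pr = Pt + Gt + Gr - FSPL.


Pr = 33.770 + 27.130 + 12.530 - 75.090 = -1.66 dBm

-1.66 dBm


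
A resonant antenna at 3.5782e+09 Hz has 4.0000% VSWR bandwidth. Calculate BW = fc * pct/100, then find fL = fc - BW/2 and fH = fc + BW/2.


BW = 3.5782e+09 * 4.0000/100 = 1.431280e+08 Hz
fL = 3.5782e+09 - 1.431280e+08/2 = 3.507e+09 Hz
fH = 3.5782e+09 + 1.431280e+08/2 = 3.650e+09 Hz

BW=1.431e+08 Hz, fL=3.507e+09 Hz, fH=3.650e+09 Hz


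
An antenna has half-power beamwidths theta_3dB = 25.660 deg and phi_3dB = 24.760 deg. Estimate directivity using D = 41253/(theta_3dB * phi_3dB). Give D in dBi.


D_linear = 41253 / (25.660 * 24.760) = 64.93042
D_dBi = 10 * log10(64.93042) = 18.12 dBi

18.12 dBi


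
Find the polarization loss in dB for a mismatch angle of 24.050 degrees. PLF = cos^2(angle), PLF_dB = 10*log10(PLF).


PLF_linear = cos^2(24.050 deg) = 0.8339163
PLF_dB = 10 * log10(0.8339163) = -0.7888 dB

-0.7888 dB


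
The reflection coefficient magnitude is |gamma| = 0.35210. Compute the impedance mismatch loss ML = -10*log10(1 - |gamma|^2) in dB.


ML = -10 * log10(1 - 0.35210^2) = -10 * log10(0.87602559) = 0.5748 dB

0.5748 dB


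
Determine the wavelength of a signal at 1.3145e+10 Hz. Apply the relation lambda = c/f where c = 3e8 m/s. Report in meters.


lambda = c / f = 3.0000e+08 / 1.3145e+10 = 0.02282 m

0.02282 m


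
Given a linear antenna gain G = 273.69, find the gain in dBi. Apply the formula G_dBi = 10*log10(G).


G_dBi = 10 * log10(273.69) = 24.37 dBi

24.37 dBi


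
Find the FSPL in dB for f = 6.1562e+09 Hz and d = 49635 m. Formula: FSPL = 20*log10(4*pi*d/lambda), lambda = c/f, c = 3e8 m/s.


lambda = c / f = 3.0000e+08 / 6.1562e+09 = 0.04873136 m
FSPL = 20 * log10(4*pi*49635/0.04873136) = 142.1 dB

142.1 dB


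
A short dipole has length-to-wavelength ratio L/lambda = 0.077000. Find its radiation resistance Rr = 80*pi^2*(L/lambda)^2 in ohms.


Rr = 80 * pi^2 * (0.077000)^2 = 80 * 9.869604 * 5.929000e-03 = 4.681 ohm

4.681 ohm


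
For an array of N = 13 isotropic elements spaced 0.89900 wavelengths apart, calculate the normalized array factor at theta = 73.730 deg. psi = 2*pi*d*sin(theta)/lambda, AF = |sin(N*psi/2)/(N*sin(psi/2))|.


psi = 2*pi*0.89900*sin(73.730 deg) = 5.422370 rad
AF = |sin(13*5.422370/2) / (13*sin(5.422370/2))| = 0.1171

0.1171


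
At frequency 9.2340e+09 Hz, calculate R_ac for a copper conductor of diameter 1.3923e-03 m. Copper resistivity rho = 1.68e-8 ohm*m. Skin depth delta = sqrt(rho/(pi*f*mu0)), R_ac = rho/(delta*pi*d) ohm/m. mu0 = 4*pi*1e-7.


delta = sqrt(1.68e-8 / (pi * 9.2340e+09 * 4*pi*1e-7)) = 6.788594e-07 m
R_ac = 1.68e-8 / (6.788594e-07 * pi * 1.3923e-03) = 5.658 ohm/m

5.658 ohm/m


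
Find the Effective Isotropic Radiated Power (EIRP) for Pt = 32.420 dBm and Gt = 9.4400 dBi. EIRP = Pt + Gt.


EIRP = Pt + Gt = 32.420 + 9.4400 = 41.86 dBm

41.86 dBm


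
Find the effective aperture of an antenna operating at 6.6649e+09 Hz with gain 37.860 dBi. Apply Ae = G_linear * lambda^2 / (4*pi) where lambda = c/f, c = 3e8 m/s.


lambda = c / f = 3.0000e+08 / 6.6649e+09 = 0.04501193 m
G_linear = 10^(37.860/10) = 6109.420
Ae = G_linear * lambda^2 / (4*pi) = 6109.420 * 0.04501193^2 / (4*pi) = 0.9850 m^2

0.9850 m^2


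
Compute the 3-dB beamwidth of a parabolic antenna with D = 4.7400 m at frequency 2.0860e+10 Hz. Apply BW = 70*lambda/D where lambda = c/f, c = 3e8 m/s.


lambda = c / f = 3.0000e+08 / 2.0860e+10 = 0.01438159 m
BW = 70 * 0.01438159 / 4.7400 = 0.2124 deg

0.2124 deg


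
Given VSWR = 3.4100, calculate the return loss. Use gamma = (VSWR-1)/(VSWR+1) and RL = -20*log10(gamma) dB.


gamma = (3.4100 - 1) / (3.4100 + 1) = 0.5464853
RL = -20 * log10(0.5464853) = 5.248 dB

5.248 dB


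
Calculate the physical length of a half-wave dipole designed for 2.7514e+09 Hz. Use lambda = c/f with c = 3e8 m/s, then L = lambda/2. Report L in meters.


lambda = c / f = 3.0000e+08 / 2.7514e+09 = 0.1090354 m
L = lambda / 2 = 0.1090354 / 2 = 0.05452 m

0.05452 m


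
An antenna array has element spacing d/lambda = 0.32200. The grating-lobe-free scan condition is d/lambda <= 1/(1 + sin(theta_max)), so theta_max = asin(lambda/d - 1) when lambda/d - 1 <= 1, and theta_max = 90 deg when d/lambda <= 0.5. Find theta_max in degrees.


lambda/d - 1 = 1/0.32200 - 1 = 2.105590 >= 1
d/lambda <= 0.5, so the array can scan to endfire without grating lobes: theta_max = 90 deg

90 deg
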